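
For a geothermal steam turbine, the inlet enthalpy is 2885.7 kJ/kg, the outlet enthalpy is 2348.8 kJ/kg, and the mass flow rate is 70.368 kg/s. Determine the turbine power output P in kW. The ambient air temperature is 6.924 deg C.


P = mdot * (h_in - h_out) / 1000
P = 70.368 * (2885.7 - 2348.8) / 1000
P = 37.78058 MW
Convert: 37.78058 MW * 1000.0 = 37781 kW
P = 37781 kW


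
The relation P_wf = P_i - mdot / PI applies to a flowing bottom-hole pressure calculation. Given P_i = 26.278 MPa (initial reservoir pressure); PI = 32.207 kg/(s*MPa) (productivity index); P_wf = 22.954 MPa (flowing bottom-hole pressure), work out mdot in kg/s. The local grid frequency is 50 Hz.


mdot = (P_i - P_wf) * PI
mdot = (26.278 - 22.954) * 32.207
mdot = 107.06 kg/s


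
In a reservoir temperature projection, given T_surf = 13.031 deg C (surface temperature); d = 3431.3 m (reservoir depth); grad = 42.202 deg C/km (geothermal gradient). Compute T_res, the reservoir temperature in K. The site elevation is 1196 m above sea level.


T_res = T_surf + grad * d / 1000
T_res = 13.031 + 42.202 * 3431.3 / 1000
T_res = 157.8387 deg C
Convert to K: 157.8387 + 273.15 = 430.99 K
T_res = 430.99 K


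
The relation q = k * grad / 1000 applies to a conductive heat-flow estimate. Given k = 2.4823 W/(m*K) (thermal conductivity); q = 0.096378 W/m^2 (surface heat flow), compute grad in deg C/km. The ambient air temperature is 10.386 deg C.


grad = q * 1000 / k
grad = 0.096378 * 1000 / 2.4823
grad = 38.826 deg C/km


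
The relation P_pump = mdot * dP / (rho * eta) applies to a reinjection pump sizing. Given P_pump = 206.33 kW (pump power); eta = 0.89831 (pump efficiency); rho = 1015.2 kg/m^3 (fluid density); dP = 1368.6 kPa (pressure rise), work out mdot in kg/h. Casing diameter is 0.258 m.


mdot = P_pump * rho * eta / dP
mdot = 206.33 * 1015.2 * 0.89831 / 1368.6
mdot = 137.4876 kg/s
Convert: 137.4876 kg/s * 3600.0 = 4.9496e+05 kg/h
mdot = 4.9496e+05 kg/h


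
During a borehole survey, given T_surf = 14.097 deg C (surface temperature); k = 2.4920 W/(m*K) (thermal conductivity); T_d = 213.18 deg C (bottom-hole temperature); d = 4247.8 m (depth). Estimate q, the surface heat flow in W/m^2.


Step 1: grad = (T_d - T_surf)/d * 1000 = (213.18 - 14.097)/4247.8 * 1000 = 46.86732 deg C/km
Step 2: q = k * grad / 1000 = 2.492 * 46.86732 / 1000 = 0.11679 W/m^2
q = 0.11679 W/m^2


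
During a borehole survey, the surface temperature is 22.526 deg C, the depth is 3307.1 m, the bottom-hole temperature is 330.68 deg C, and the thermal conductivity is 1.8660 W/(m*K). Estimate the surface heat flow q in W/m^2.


Step 1: grad = (T_d - T_surf)/d * 1000 = (330.68 - 22.526)/3307.1 * 1000 = 93.17952 deg C/km
Step 2: q = k * grad / 1000 = 1.866 * 93.17952 / 1000 = 0.17387 W/m^2
q = 0.17387 W/m^2


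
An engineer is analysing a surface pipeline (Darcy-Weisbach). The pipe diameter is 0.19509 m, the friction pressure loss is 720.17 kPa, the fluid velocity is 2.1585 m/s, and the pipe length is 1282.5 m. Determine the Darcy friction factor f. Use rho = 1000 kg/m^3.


f = dP*1000 / ((L/D)*(rho*vel^2/2))
f = 720.17*1000 / ((1282.5/0.19509)*(1000*2.1585^2/2))
f = 0.047026


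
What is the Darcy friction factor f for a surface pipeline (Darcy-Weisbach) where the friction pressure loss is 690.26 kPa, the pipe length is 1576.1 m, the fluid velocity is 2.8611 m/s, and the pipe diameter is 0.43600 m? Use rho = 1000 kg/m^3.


f = dP*1000 / ((L/D)*(rho*vel^2/2))
f = 690.26*1000 / ((1576.1/0.43600)*(1000*2.8611^2/2))
f = 0.046653


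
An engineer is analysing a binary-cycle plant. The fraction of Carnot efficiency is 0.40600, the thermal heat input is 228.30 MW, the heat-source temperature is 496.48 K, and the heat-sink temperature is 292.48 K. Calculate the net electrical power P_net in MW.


Step 1: eta = (1 - Tc/Th)*f = (1 - 292.48/496.48)*0.406 = 0.1668224
Step 2: P_net = eta * Q_in = 0.1668224 * 228.3 = 38.086 MW
P_net = 38.086 MW


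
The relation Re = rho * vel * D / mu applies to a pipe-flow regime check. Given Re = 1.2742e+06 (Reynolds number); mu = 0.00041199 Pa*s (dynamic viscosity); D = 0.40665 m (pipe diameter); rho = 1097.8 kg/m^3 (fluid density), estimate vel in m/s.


vel = Re * mu / (rho * D)
vel = 1.2742e+06 * 0.00041199 / (1097.8 * 0.40665)
vel = 1.1759 m/s


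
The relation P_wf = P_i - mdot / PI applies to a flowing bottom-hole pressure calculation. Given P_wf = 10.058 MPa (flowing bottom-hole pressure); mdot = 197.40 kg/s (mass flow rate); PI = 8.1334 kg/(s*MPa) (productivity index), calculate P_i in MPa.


P_i = P_wf + mdot / PI
P_i = 10.058 + 197.40 / 8.1334
P_i = 34.328 MPa


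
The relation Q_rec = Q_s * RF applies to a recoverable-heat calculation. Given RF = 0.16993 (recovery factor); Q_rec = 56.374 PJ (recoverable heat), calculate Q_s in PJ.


Q_s = Q_rec / RF
Q_s = 56.374 / 0.16993
Q_s = 331.75 PJ


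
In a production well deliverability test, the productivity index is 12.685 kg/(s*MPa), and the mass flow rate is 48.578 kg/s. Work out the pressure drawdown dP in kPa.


dP = mdot * 1000 / PI
dP = 48.578 * 1000 / 12.685
dP = 3829.6 kPa


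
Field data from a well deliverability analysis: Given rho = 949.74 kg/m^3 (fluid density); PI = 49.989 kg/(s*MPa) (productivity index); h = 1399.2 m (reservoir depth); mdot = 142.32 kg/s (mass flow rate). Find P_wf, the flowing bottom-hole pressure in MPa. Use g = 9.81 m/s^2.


Step 1: P_i = rho*g*h/1e6 = 949.74*9.81*1399.2/1e6 = 13.03628 MPa
Step 2: P_wf = P_i - mdot/PI = 13.03628 - 142.32/49.989 = 10.189 MPa
P_wf = 10.189 MPa


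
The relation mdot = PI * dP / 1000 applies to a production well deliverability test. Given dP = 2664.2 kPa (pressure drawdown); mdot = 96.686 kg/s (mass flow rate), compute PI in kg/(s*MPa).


PI = mdot * 1000 / dP
PI = 96.686 * 1000 / 2664.2
PI = 36.291 kg/(s*MPa)


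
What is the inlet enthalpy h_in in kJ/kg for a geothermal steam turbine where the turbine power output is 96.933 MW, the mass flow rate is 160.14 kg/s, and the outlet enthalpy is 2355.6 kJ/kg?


h_in = h_out + P * 1000 / mdot
h_in = 2355.6 + 96.933 * 1000 / 160.14
h_in = 2960.9 kJ/kg


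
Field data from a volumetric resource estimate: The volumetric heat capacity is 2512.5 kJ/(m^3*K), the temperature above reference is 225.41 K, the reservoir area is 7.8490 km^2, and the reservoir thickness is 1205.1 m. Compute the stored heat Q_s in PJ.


Step 1: Vr = A*1e6*hr = 7.849*1e6*1205.1 = 9.458830e+09 m^3
Step 2: Q_s = Vr*rhoc*dT/1e12 = 9.458830e+09*2512.5*225.41/1e12 = 5356.9 PJ
Q_s = 5356.9 PJ


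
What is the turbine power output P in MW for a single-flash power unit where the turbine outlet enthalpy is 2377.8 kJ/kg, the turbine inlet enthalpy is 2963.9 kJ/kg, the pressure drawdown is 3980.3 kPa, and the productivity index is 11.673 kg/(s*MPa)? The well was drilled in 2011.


Step 1: mdot = PI * dP / 1000 = 11.673 * 3980.3 / 1000 = 46.46204 kg/s
Step 2: P = mdot*(h_in - h_out)/1000 = 46.46204*(2963.9 - 2377.8)/1000 = 27.231 MW
P = 27.231 MW


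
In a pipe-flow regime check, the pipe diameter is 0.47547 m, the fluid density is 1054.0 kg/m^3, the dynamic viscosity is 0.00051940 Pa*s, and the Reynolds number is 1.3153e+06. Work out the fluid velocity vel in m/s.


vel = Re * mu / (rho * D)
vel = 1.3153e+06 * 0.00051940 / (1054.0 * 0.47547)
vel = 1.3632 m/s


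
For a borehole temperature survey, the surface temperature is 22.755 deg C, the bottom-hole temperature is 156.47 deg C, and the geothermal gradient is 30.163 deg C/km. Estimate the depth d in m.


d = (T_d - T_surf) / grad * 1000
d = (156.47 - 22.755) / 30.163 * 1000
d = 4433.1 m


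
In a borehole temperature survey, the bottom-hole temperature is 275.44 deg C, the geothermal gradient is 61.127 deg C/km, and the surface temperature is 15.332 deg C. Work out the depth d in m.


d = (T_d - T_surf) / grad * 1000
d = (275.44 - 15.332) / 61.127 * 1000
d = 4255.2 m


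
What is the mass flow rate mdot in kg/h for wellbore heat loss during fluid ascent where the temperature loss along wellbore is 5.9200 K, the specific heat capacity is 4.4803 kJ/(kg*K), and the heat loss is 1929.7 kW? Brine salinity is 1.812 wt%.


mdot = Q_loss / (cp * dT)
mdot = 1929.7 / (4.4803 * 5.9200)
mdot = 72.75469 kg/s
Convert: 72.75469 kg/s * 3600.0 = 2.6192e+05 kg/h
mdot = 2.6192e+05 kg/h


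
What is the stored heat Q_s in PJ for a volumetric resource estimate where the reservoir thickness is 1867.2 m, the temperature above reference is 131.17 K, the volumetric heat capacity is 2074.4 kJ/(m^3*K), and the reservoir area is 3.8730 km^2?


Step 1: Vr = A*1e6*hr = 3.873*1e6*1867.2 = 7.231666e+09 m^3
Step 2: Q_s = Vr*rhoc*dT/1e12 = 7.231666e+09*2074.4*131.17/1e12 = 1967.7 PJ
Q_s = 1967.7 PJ


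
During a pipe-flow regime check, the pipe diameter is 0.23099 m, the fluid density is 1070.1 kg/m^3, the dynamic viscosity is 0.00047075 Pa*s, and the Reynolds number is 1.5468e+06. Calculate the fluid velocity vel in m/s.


vel = Re * mu / (rho * D)
vel = 1.5468e+06 * 0.00047075 / (1070.1 * 0.23099)
vel = 2.9458 m/s


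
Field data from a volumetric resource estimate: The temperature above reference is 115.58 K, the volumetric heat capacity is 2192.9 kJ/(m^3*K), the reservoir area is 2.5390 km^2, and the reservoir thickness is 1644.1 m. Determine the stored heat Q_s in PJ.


Step 1: Vr = A*1e6*hr = 2.539*1e6*1644.1 = 4.174370e+09 m^3
Step 2: Q_s = Vr*rhoc*dT/1e12 = 4.174370e+09*2192.9*115.58/1e12 = 1058.0 PJ
Q_s = 1058.0 PJ


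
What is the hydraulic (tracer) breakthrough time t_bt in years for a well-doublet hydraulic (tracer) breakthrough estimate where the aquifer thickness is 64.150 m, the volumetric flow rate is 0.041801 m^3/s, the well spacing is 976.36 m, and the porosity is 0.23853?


t_bt = pi * hr * phi * L^2 / (3 * Qv) / (365.25*86400)
t_bt = pi * 64.150 * 0.23853 * 976.36^2 / (3 * 0.041801) / (365.25*86400)
t_bt = 11.580 years


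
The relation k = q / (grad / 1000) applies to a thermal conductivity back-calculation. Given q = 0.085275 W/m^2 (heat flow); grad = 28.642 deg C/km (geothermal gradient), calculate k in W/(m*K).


k = q / (grad / 1000)
k = 0.085275 / (28.642 / 1000)
k = 2.9773 W/(m*K)


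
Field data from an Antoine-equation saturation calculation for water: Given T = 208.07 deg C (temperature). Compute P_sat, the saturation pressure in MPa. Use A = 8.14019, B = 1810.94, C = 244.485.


P_sat = 10^(A - B/(C + T)) / 760 * 0.101325
P_sat = 10^(8.14019 - 1810.94/(244.485 + 208.07)) / 760 * 0.101325
P_sat = 1.8344 MPa


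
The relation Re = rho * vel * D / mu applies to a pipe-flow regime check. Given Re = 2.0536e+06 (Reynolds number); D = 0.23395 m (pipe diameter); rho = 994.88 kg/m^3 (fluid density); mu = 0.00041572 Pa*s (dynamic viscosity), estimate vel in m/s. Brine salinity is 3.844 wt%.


vel = Re * mu / (rho * D)
vel = 2.0536e+06 * 0.00041572 / (994.88 * 0.23395)
vel = 3.6679 m/s


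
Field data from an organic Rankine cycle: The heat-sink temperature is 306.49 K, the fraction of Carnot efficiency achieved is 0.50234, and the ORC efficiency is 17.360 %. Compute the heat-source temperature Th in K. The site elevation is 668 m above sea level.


Th = Tc / (1 - (eta_orc/100)/f)
Th = 306.49 / (1 - (17.360/100)/0.50234)
Th = 468.34 K


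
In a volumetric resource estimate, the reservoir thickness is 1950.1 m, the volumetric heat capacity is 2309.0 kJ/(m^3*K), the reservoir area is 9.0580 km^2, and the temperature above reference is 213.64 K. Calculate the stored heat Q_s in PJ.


Step 1: Vr = A*1e6*hr = 9.058*1e6*1950.1 = 1.766401e+10 m^3
Step 2: Q_s = Vr*rhoc*dT/1e12 = 1.766401e+10*2309.0*213.64/1e12 = 8713.6 PJ
Q_s = 8713.6 PJ


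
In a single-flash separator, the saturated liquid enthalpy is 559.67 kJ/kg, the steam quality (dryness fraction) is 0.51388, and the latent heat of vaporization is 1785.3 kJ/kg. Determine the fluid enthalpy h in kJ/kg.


h = hf + x * hfg
h = 559.67 + 0.51388 * 1785.3
h = 1477.1 kJ/kg


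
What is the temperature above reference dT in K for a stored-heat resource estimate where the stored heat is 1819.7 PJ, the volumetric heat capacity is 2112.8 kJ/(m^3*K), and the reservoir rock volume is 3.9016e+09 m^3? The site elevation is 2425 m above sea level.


dT = Q_s * 1e12 / (Vr * rhoc)
dT = 1819.7 * 1e12 / (3.9016e+09 * 2112.8)
dT = 220.75 K


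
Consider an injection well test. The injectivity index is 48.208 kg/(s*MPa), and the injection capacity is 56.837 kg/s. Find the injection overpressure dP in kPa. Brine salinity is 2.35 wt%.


dP = mdot * 1000 / II
dP = 56.837 * 1000 / 48.208
dP = 1179.0 kPa


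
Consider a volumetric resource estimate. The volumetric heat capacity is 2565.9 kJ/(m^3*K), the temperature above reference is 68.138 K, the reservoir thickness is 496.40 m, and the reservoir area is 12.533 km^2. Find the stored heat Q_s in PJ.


Step 1: Vr = A*1e6*hr = 12.533*1e6*496.4 = 6.221381e+09 m^3
Step 2: Q_s = Vr*rhoc*dT/1e12 = 6.221381e+09*2565.9*68.138/1e12 = 1087.7 PJ
Q_s = 1087.7 PJ


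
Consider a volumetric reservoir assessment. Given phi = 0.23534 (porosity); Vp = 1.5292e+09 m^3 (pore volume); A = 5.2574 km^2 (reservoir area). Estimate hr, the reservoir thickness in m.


hr = Vp / (A * 1e6 * phi)
hr = 1.5292e+09 / (5.2574 * 1e6 * 0.23534)
hr = 1235.9 m


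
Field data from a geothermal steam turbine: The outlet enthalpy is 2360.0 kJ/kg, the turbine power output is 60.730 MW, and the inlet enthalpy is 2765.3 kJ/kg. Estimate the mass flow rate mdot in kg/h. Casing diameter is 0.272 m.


mdot = P * 1000 / (h_in - h_out)
mdot = 60.730 * 1000 / (2765.3 - 2360.0)
mdot = 149.8396 kg/s
Convert: 149.8396 kg/s * 3600.0 = 5.3942e+05 kg/h
mdot = 5.3942e+05 kg/h


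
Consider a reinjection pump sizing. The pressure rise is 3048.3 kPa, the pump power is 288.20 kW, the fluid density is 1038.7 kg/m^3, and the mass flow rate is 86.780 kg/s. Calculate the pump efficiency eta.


eta = mdot * dP / (rho * P_pump)
eta = 86.780 * 3048.3 / (1038.7 * 288.20)
eta = 0.88368


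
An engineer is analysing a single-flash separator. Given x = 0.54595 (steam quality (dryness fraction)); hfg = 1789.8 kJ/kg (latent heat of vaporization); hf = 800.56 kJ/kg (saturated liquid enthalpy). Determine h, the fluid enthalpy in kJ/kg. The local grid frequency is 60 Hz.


h = hf + x * hfg
h = 800.56 + 0.54595 * 1789.8
h = 1777.7 kJ/kg


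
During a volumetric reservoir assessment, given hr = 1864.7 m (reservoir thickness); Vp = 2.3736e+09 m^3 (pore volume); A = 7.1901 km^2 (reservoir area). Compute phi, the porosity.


phi = Vp / (A * 1e6 * hr)
phi = 2.3736e+09 / (7.1901 * 1e6 * 1864.7)
phi = 0.17704


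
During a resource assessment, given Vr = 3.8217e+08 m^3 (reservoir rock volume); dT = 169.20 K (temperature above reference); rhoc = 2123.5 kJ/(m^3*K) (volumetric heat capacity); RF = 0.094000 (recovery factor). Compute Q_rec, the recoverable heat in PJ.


Step 1: Q_s = Vr*rhoc*dT/1e12 = 3.8217e+08*2123.5*169.2/1e12 = 137.3122 PJ
Step 2: Q_rec = Q_s * RF = 137.3122 * 0.094 = 12.907 PJ
Q_rec = 12.907 PJ


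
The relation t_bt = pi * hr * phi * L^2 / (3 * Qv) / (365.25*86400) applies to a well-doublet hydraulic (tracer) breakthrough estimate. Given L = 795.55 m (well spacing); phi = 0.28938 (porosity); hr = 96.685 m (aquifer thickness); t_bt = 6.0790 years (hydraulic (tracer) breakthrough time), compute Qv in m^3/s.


Qv = pi*hr*phi*L^2 / (3*t_bt*365.25*86400)
Qv = pi*96.685*0.28938*795.55^2 / (3*6.0790*365.25*86400)
Qv = 0.096662 m^3/s


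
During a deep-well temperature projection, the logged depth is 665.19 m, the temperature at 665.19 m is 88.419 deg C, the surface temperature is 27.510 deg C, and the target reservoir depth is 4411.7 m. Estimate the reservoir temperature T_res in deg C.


Step 1: grad = (T_d1 - T_surf)/d1 * 1000 = (88.419 - 27.51)/665.19 * 1000 = 91.56632 deg C/km
Step 2: T_res = T_surf + grad*d2/1000 = 27.51 + 91.56632*4411.7/1000 = 431.47 deg C
T_res = 431.47 deg C


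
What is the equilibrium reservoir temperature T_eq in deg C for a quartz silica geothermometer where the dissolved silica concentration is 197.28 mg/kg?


T_eq = 1309 / (5.19 - log10(SiO2)) - 273.15
T_eq = 1309 / (5.19 - log10(197.28)) - 273.15
T_eq = 179.02 deg C


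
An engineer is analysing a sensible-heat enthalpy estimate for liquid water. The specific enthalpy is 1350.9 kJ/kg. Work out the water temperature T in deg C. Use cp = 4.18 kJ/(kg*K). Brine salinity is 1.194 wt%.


T = h / cp
T = 1350.9 / 4.18
T = 323.18 deg C


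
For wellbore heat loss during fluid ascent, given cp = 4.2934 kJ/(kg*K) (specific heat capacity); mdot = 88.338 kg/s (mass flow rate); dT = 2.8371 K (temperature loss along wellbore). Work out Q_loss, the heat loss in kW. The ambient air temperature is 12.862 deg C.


Q_loss = mdot * cp * dT
Q_loss = 88.338 * 4.2934 * 2.8371
Q_loss = 1076.0 kW


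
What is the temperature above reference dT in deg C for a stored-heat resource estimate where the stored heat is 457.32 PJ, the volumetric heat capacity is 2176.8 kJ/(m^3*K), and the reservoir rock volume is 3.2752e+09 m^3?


dT = Q_s * 1e12 / (Vr * rhoc)
dT = 457.32 * 1e12 / (3.2752e+09 * 2176.8)
dT = 64.14515 K
Convert (temperature difference, 1 K = 1 deg C): 64.14515 K = 64.14515 deg C
dT = 64.145 deg C


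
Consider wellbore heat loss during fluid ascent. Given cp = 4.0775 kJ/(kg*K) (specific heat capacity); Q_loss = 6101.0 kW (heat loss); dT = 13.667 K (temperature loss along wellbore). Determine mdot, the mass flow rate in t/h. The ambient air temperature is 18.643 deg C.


mdot = Q_loss / (cp * dT)
mdot = 6101.0 / (4.0775 * 13.667)
mdot = 109.4798 kg/s
Convert: 109.4798 kg/s * 3.6 = 394.13 t/h
mdot = 394.13 t/h


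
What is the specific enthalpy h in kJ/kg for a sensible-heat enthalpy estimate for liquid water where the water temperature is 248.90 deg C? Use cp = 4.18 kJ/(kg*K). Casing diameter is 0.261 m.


h = cp * T
h = 4.18 * 248.90
h = 1040.4 kJ/kg


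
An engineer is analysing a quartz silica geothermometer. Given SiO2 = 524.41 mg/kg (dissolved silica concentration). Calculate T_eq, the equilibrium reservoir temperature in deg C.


T_eq = 1309 / (5.19 - log10(SiO2)) - 273.15
T_eq = 1309 / (5.19 - log10(524.41)) - 273.15
T_eq = 256.74 deg C


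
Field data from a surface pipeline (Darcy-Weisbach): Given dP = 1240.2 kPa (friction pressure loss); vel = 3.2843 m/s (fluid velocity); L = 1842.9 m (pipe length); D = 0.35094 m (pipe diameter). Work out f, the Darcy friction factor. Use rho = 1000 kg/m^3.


f = dP*1000 / ((L/D)*(rho*vel^2/2))
f = 1240.2*1000 / ((1842.9/0.35094)*(1000*3.2843^2/2))
f = 0.043789


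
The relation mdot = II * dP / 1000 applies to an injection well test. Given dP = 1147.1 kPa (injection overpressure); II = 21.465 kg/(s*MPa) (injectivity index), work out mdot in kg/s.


mdot = II * dP / 1000
mdot = 21.465 * 1147.1 / 1000
mdot = 24.623 kg/s


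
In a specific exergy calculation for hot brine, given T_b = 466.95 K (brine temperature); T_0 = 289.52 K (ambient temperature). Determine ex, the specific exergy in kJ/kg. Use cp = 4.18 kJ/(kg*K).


ex = cp * ((T_b - T_0) - T_0 * ln(T_b/T_0))
ex = 4.18 * ((466.95 - 289.52) - 289.52 * ln(466.95/289.52))
ex = 163.19 kJ/kg


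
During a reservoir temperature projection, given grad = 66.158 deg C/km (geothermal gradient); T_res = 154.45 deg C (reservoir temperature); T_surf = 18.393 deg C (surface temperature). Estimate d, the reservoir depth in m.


d = (T_res - T_surf) / grad * 1000
d = (154.45 - 18.393) / 66.158 * 1000
d = 2056.5 m


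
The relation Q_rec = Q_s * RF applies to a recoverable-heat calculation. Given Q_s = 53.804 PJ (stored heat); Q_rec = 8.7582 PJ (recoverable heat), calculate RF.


RF = Q_rec / Q_s
RF = 8.7582 / 53.804
RF = 0.16278


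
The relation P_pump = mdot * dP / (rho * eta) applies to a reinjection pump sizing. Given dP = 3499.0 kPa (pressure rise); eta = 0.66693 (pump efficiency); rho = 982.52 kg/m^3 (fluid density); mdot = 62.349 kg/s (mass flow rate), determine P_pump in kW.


P_pump = mdot * dP / (rho * eta)
P_pump = 62.349 * 3499.0 / (982.52 * 0.66693)
P_pump = 332.93 kW


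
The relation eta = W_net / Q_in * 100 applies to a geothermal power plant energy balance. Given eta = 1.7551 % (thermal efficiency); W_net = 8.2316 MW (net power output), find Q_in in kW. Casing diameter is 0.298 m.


Q_in = W_net / (eta / 100)
Q_in = 8.2316 / (1.7551 / 100)
Q_in = 469.0103 MW
Convert: 469.0103 MW * 1000.0 = 4.6901e+05 kW
Q_in = 4.6901e+05 kW


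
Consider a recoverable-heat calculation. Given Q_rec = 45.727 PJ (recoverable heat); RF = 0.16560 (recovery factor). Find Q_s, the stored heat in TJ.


Q_s = Q_rec / RF
Q_s = 45.727 / 0.16560
Q_s = 276.1292 PJ
Convert: 276.1292 PJ * 1000.0 = 2.7613e+05 TJ
Q_s = 2.7613e+05 TJ


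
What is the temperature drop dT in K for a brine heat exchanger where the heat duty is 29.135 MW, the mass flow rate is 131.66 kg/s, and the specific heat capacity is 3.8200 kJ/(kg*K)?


dT = Q * 1000 / (mdot * cp)
dT = 29.135 * 1000 / (131.66 * 3.8200)
dT = 57.929 K


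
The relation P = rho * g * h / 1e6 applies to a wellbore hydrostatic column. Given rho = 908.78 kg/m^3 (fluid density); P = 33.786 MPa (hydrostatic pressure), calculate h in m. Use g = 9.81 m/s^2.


h = P * 1e6 / (g * rho)
h = 33.786 * 1e6 / (9.81 * 908.78)
h = 3789.7 m


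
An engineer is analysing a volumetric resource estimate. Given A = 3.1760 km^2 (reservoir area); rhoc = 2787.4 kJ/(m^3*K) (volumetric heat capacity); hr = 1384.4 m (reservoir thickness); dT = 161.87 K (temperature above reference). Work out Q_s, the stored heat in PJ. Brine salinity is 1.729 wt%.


Step 1: Vr = A*1e6*hr = 3.176*1e6*1384.4 = 4.396854e+09 m^3
Step 2: Q_s = Vr*rhoc*dT/1e12 = 4.396854e+09*2787.4*161.87/1e12 = 1983.8 PJ
Q_s = 1983.8 PJ


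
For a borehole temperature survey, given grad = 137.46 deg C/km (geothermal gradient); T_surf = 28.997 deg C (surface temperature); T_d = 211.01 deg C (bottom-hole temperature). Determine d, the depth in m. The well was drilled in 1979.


d = (T_d - T_surf) / grad * 1000
d = (211.01 - 28.997) / 137.46 * 1000
d = 1324.1 m


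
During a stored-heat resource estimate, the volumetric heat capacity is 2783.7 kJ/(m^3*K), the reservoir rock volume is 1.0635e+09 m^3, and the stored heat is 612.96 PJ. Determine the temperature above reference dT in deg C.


dT = Q_s * 1e12 / (Vr * rhoc)
dT = 612.96 * 1e12 / (1.0635e+09 * 2783.7)
dT = 207.0486 K
Convert (temperature difference, 1 K = 1 deg C): 207.0486 K = 207.0486 deg C
dT = 207.05 deg C


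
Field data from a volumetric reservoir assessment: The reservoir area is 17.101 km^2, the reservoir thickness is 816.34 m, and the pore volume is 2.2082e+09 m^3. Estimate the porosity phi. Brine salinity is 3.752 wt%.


phi = Vp / (A * 1e6 * hr)
phi = 2.2082e+09 / (17.101 * 1e6 * 816.34)
phi = 0.15818


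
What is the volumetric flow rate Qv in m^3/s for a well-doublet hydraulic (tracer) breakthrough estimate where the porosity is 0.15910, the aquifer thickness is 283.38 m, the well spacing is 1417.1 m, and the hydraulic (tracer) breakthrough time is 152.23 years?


Qv = pi*hr*phi*L^2 / (3*t_bt*365.25*86400)
Qv = pi*283.38*0.15910*1417.1^2 / (3*152.23*365.25*86400)
Qv = 0.019736 m^3/s


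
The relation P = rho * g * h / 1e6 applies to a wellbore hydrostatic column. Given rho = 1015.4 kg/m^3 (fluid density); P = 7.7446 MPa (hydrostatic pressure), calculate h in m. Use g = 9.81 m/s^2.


h = P * 1e6 / (g * rho)
h = 7.7446 * 1e6 / (9.81 * 1015.4)
h = 777.49 m


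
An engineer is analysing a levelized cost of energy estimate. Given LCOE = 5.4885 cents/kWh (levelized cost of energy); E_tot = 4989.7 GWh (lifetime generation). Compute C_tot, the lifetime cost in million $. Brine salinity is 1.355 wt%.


C_tot = LCOE / 100 * E_tot
C_tot = 5.4885 / 100 * 4989.7
C_tot = 273.86 million $


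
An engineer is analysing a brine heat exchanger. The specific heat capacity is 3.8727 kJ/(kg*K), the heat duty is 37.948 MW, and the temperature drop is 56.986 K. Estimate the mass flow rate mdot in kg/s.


mdot = Q * 1000 / (cp * dT)
mdot = 37.948 * 1000 / (3.8727 * 56.986)
mdot = 171.95 kg/s


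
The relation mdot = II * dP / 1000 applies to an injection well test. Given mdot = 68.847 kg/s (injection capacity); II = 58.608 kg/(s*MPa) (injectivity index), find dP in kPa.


dP = mdot * 1000 / II
dP = 68.847 * 1000 / 58.608
dP = 1174.7 kPa


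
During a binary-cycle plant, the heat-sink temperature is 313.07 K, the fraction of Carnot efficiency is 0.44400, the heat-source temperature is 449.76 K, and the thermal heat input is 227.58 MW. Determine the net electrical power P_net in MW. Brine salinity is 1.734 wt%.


Step 1: eta = (1 - Tc/Th)*f = (1 - 313.07/449.76)*0.444 = 0.1349394
Step 2: P_net = eta * Q_in = 0.1349394 * 227.58 = 30.710 MW
P_net = 30.710 MW


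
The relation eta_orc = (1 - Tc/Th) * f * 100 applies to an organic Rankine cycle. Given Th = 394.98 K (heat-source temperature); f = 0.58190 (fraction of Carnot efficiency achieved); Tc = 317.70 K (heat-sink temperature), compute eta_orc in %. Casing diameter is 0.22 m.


eta_orc = (1 - Tc/Th) * f * 100
eta_orc = (1 - 317.70/394.98) * 0.58190 * 100
eta_orc = 11.385 %


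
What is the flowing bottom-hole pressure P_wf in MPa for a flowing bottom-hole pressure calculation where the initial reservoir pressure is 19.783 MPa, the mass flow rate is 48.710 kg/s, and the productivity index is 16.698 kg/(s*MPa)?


P_wf = P_i - mdot / PI
P_wf = 19.783 - 48.710 / 16.698
P_wf = 16.866 MPa


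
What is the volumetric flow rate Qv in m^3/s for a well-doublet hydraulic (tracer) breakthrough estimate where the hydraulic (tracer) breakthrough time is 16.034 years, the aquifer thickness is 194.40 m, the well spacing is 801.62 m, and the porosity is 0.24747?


Qv = pi*hr*phi*L^2 / (3*t_bt*365.25*86400)
Qv = pi*194.40*0.24747*801.62^2 / (3*16.034*365.25*86400)
Qv = 0.063979 m^3/s


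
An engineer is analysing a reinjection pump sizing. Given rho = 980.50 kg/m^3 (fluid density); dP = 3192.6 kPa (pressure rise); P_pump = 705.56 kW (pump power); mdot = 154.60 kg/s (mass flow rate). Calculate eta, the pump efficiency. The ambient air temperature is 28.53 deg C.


eta = mdot * dP / (rho * P_pump)
eta = 154.60 * 3192.6 / (980.50 * 705.56)
eta = 0.71346


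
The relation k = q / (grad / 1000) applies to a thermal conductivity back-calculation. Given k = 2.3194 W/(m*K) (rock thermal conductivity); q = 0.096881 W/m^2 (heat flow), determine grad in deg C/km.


grad = q / k * 1000
grad = 0.096881 / 2.3194 * 1000
grad = 41.770 deg C/km


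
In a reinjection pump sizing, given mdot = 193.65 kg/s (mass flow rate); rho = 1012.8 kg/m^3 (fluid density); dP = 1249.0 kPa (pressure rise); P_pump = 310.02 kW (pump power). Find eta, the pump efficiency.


eta = mdot * dP / (rho * P_pump)
eta = 193.65 * 1249.0 / (1012.8 * 310.02)
eta = 0.77031


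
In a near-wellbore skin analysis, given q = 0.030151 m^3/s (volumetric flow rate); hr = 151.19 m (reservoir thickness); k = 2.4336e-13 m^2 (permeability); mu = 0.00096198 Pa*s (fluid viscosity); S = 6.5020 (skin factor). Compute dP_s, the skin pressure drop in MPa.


dP_s = S * q * mu / (2*pi*k*hr) / 1000
dP_s = 6.5020 * 0.030151 * 0.00096198 / (2*pi*2.4336e-13*151.19) / 1000
dP_s = 815.7604 kPa
Convert: 815.7604 kPa * 0.001 = 0.81576 MPa
dP_s = 0.81576 MPa


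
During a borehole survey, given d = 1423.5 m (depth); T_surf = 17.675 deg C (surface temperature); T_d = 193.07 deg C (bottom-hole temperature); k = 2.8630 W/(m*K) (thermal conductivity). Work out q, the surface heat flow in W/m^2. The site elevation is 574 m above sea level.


Step 1: grad = (T_d - T_surf)/d * 1000 = (193.07 - 17.675)/1423.5 * 1000 = 123.2139 deg C/km
Step 2: q = k * grad / 1000 = 2.863 * 123.2139 / 1000 = 0.35276 W/m^2
q = 0.35276 W/m^2


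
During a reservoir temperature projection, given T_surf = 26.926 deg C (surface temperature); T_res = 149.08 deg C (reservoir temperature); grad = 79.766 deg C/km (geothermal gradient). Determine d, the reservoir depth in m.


d = (T_res - T_surf) / grad * 1000
d = (149.08 - 26.926) / 79.766 * 1000
d = 1531.4 m


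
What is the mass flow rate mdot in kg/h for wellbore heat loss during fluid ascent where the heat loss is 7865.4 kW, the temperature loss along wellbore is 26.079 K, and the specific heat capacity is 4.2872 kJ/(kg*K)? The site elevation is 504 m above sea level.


mdot = Q_loss / (cp * dT)
mdot = 7865.4 / (4.2872 * 26.079)
mdot = 70.34871 kg/s
Convert: 70.34871 kg/s * 3600.0 = 2.5326e+05 kg/h
mdot = 2.5326e+05 kg/h


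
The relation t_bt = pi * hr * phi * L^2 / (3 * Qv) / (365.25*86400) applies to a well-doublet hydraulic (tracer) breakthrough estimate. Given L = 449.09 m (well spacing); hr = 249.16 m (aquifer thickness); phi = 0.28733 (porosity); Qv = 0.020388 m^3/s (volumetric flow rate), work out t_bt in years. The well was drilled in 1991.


t_bt = pi * hr * phi * L^2 / (3 * Qv) / (365.25*86400)
t_bt = pi * 249.16 * 0.28733 * 449.09^2 / (3 * 0.020388) / (365.25*86400)
t_bt = 23.500 years


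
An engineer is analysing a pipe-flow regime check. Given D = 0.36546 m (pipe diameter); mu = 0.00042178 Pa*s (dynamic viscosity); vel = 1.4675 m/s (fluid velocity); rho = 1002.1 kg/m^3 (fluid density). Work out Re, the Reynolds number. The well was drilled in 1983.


Re = rho * vel * D / mu
Re = 1002.1 * 1.4675 * 0.36546 / 0.00042178
Re = 1.2742e+06


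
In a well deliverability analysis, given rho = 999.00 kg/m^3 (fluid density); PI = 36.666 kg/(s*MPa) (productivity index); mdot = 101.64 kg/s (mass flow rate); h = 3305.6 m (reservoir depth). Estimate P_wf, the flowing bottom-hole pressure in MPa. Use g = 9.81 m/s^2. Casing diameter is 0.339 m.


Step 1: P_i = rho*g*h/1e6 = 999.0*9.81*3305.6/1e6 = 32.39551 MPa
Step 2: P_wf = P_i - mdot/PI = 32.39551 - 101.64/36.666 = 29.623 MPa
P_wf = 29.623 MPa


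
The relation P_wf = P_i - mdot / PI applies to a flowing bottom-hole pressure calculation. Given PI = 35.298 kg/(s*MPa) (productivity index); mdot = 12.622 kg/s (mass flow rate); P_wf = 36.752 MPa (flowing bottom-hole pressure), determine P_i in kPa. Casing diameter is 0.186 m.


P_i = P_wf + mdot / PI
P_i = 36.752 + 12.622 / 35.298
P_i = 37.10958 MPa
Convert: 37.10958 MPa * 1000.0 = 37110 kPa
P_i = 37110 kPa


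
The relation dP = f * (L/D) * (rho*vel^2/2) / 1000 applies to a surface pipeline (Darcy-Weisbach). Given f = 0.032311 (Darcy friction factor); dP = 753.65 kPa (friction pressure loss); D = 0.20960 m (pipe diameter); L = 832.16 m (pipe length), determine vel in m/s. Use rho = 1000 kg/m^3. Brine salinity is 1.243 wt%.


vel = sqrt(dP*1000*2*D / (f*L*rho))
vel = sqrt(753.65*1000*2*0.20960 / (0.032311*832.16*1000))
vel = 3.4278 m/s


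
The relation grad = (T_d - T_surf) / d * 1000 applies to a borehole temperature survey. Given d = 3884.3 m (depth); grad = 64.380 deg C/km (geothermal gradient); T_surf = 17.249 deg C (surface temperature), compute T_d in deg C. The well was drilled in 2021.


T_d = T_surf + grad * d / 1000
T_d = 17.249 + 64.380 * 3884.3 / 1000
T_d = 267.32 deg C


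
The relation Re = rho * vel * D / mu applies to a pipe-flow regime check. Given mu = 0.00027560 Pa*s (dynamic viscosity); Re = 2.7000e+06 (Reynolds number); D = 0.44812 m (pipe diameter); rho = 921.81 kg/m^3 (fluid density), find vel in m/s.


vel = Re * mu / (rho * D)
vel = 2.7000e+06 * 0.00027560 / (921.81 * 0.44812)
vel = 1.8014 m/s


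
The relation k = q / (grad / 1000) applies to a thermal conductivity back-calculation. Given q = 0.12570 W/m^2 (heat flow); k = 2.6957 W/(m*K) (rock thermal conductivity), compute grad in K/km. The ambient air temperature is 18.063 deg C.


grad = q / k * 1000
grad = 0.12570 / 2.6957 * 1000
grad = 46.62982 deg C/km
Convert: 46.62982 deg C/km * 1.0 = 46.630 K/km
grad = 46.630 K/km


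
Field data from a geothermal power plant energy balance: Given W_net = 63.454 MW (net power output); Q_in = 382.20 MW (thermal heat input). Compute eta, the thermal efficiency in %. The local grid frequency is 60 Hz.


eta = W_net / Q_in * 100
eta = 63.454 / 382.20 * 100
eta = 16.602 %


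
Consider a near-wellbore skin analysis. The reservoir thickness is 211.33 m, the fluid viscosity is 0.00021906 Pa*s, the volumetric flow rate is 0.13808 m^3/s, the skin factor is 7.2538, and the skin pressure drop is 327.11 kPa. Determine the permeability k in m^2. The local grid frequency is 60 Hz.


k = S*q*mu / (2*pi*dP_s*1000*hr)
k = 7.2538*0.13808*0.00021906 / (2*pi*327.11*1000*211.33)
k = 5.0515e-13 m^2


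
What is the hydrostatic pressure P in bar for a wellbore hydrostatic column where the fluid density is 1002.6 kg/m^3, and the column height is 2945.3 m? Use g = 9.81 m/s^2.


P = rho * g * h / 1e6
P = 1002.6 * 9.81 * 2945.3 / 1e6
P = 28.96852 MPa
Convert: 28.96852 MPa * 10.0 = 289.69 bar
P = 289.69 bar


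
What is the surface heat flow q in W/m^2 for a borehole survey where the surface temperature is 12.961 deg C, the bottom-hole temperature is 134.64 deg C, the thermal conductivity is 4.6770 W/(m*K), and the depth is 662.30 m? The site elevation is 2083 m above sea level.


Step 1: grad = (T_d - T_surf)/d * 1000 = (134.64 - 12.961)/662.3 * 1000 = 183.7219 deg C/km
Step 2: q = k * grad / 1000 = 4.677 * 183.7219 / 1000 = 0.85927 W/m^2
q = 0.85927 W/m^2


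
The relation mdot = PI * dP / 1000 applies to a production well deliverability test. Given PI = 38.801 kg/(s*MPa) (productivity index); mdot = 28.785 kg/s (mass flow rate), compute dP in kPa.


dP = mdot * 1000 / PI
dP = 28.785 * 1000 / 38.801
dP = 741.86 kPa


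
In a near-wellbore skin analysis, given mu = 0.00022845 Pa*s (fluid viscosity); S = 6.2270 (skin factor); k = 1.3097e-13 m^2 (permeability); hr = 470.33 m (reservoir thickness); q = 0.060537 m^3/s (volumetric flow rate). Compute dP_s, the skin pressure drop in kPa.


dP_s = S * q * mu / (2*pi*k*hr) / 1000
dP_s = 6.2270 * 0.060537 * 0.00022845 / (2*pi*1.3097e-13*470.33) / 1000
dP_s = 222.50 kPa


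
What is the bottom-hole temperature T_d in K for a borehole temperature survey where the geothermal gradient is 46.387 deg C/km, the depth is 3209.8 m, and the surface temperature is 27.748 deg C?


T_d = T_surf + grad * d / 1000
T_d = 27.748 + 46.387 * 3209.8 / 1000
T_d = 176.6410 deg C
Convert to K: 176.6410 + 273.15 = 449.79 K
T_d = 449.79 K


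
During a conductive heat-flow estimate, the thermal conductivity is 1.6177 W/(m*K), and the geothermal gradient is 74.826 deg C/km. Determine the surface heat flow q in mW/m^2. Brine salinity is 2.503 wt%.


q = k * grad / 1000
q = 1.6177 * 74.826 / 1000
q = 0.1210460 W/m^2
Convert: 0.1210460 W/m^2 * 1000.0 = 121.05 mW/m^2
q = 121.05 mW/m^2


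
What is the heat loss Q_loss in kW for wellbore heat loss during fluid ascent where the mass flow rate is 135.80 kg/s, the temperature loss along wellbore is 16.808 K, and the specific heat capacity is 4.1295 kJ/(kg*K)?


Q_loss = mdot * cp * dT
Q_loss = 135.80 * 4.1295 * 16.808
Q_loss = 9425.7 kW


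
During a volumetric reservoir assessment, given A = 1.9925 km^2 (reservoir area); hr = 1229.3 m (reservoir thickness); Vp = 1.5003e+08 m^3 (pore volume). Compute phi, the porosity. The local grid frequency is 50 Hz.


phi = Vp / (A * 1e6 * hr)
phi = 1.5003e+08 / (1.9925 * 1e6 * 1229.3)
phi = 0.061252


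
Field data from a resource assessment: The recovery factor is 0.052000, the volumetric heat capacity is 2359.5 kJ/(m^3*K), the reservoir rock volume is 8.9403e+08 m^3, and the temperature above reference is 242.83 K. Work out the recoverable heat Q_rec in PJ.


Step 1: Q_s = Vr*rhoc*dT/1e12 = 8.9403e+08*2359.5*242.83/1e12 = 512.2411 PJ
Step 2: Q_rec = Q_s * RF = 512.2411 * 0.052 = 26.637 PJ
Q_rec = 26.637 PJ


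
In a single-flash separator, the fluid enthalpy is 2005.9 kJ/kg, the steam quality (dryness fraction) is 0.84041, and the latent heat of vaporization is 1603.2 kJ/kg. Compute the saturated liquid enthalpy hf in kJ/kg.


hf = h - x * hfg
hf = 2005.9 - 0.84041 * 1603.2
hf = 658.55 kJ/kg


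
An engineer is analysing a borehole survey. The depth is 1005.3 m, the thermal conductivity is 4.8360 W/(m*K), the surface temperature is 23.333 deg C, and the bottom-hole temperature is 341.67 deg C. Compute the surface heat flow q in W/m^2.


Step 1: grad = (T_d - T_surf)/d * 1000 = (341.67 - 23.333)/1005.3 * 1000 = 316.6587 deg C/km
Step 2: q = k * grad / 1000 = 4.836 * 316.6587 / 1000 = 1.5314 W/m^2
q = 1.5314 W/m^2


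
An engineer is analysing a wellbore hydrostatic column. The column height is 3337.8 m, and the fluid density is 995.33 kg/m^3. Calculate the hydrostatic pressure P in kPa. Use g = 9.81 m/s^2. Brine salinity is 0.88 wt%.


P = rho * g * h / 1e6
P = 995.33 * 9.81 * 3337.8 / 1e6
P = 32.59090 MPa
Convert: 32.59090 MPa * 1000.0 = 32591 kPa
P = 32591 kPa


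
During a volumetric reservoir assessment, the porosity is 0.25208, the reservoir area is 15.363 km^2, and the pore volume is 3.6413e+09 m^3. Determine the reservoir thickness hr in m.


hr = Vp / (A * 1e6 * phi)
hr = 3.6413e+09 / (15.363 * 1e6 * 0.25208)
hr = 940.25 m


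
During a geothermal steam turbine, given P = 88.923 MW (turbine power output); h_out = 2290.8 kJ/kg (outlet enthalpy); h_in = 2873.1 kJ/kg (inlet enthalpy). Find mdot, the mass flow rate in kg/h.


mdot = P * 1000 / (h_in - h_out)
mdot = 88.923 * 1000 / (2873.1 - 2290.8)
mdot = 152.7099 kg/s
Convert: 152.7099 kg/s * 3600.0 = 5.4976e+05 kg/h
mdot = 5.4976e+05 kg/h


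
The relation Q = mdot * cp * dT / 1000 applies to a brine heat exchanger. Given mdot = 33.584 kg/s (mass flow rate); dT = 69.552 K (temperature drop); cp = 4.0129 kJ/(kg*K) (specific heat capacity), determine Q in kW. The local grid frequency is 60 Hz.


Q = mdot * cp * dT / 1000
Q = 33.584 * 4.0129 * 69.552 / 1000
Q = 9.373470 MW
Convert: 9.373470 MW * 1000.0 = 9373.5 kW
Q = 9373.5 kW


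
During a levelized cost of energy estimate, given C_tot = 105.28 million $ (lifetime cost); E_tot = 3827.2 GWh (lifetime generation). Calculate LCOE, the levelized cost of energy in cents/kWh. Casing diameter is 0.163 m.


LCOE = C_tot / E_tot * 100
LCOE = 105.28 / 3827.2 * 100
LCOE = 2.7508 cents/kWh


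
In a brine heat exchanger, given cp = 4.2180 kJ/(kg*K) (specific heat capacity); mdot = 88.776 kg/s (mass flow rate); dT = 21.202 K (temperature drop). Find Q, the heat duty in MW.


Q = mdot * cp * dT / 1000
Q = 88.776 * 4.2180 * 21.202 / 1000
Q = 7.9392 MW


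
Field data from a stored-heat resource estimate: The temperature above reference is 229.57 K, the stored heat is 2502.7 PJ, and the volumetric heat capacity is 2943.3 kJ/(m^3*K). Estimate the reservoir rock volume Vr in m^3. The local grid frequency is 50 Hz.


Vr = Q_s * 1e12 / (rhoc * dT)
Vr = 2502.7 * 1e12 / (2943.3 * 229.57)
Vr = 3.7039e+09 m^3


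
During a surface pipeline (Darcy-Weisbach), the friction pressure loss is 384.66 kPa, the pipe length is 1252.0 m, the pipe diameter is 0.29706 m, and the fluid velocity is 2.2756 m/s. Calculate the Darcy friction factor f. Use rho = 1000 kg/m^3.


f = dP*1000 / ((L/D)*(rho*vel^2/2))
f = 384.66*1000 / ((1252.0/0.29706)*(1000*2.2756^2/2))
f = 0.035250


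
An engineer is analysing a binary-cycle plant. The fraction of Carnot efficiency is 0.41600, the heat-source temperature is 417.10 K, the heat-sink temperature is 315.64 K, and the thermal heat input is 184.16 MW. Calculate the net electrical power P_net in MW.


Step 1: eta = (1 - Tc/Th)*f = (1 - 315.64/417.1)*0.416 = 0.1011924
Step 2: P_net = eta * Q_in = 0.1011924 * 184.16 = 18.636 MW
P_net = 18.636 MW


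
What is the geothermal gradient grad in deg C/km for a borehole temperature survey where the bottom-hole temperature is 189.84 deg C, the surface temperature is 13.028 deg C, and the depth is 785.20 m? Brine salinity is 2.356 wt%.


grad = (T_d - T_surf) / d * 1000
grad = (189.84 - 13.028) / 785.20 * 1000
grad = 225.18 deg C/km
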